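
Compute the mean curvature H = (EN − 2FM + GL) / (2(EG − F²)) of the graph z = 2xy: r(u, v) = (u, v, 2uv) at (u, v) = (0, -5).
H = 0

With E = 4*v^2 + 1, F = 4*u*v, G = 4*u^2 + 1, L = 0, M = 2/sqrt(4*u^2 + 4*v^2 + 1), N = 0, assemble
  H = (EN − 2FM + GL) / (2(EG − F²)) = -8*u*v/(4*u^2 + 4*v^2 + 1)^(3/2).
At (u, v) = (0, -5): H = 0.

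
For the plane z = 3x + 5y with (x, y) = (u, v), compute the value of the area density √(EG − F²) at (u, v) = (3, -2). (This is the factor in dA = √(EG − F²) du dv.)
√(EG − F²)|_{(3, -2)} = sqrt(35)

E = 10, F = 15, G = 26, so EG − F² = 35. Taking the positive square root: √(EG − F²) = sqrt(35). At (u, v) = (3, -2): sqrt(35).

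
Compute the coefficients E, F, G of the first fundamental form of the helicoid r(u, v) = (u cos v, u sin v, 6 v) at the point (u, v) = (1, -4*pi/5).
E = 1;  F = 0;  G = 37

Partials: r_u = (cos(v), sin(v), 0), r_v = (-u*sin(v), u*cos(v), 6). As functions of (u, v):
  E = r_u · r_u = 1,
  F = r_u · r_v = 0,
  G = r_v · r_v = u^2 + 36.
Evaluating at (u, v) = (1, -4*pi/5): E = 1, F = 0, G = 37.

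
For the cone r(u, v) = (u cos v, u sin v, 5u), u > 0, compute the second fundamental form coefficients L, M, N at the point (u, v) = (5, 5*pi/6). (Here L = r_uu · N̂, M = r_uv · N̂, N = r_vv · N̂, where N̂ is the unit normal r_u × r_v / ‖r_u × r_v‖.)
L = 0;  M = 0;  N = 25*sqrt(26)/26

Compute the unit normal N̂(u, v) = (-5*sqrt(26)*u*cos(v)/(26*Abs(u)), -5*sqrt(26)*u*sin(v)/(26*Abs(u)), sqrt(26)*u/(26*Abs(u))), and the second partials r_uu, r_uv, r_vv. Take dot products:
  L(u, v) = r_uu · N̂ = 0,
  M(u, v) = r_uv · N̂ = 0,
  N(u, v) = r_vv · N̂ = 5*sqrt(26)*u^2/(26*Abs(u)).
Evaluating at (u, v) = (5, 5*pi/6):
  L = 0, M = 0, N = 25*sqrt(26)/26.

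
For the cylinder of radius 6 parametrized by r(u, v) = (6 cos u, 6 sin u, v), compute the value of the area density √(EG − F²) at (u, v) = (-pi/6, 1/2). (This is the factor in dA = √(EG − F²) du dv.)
√(EG − F²)|_{(-pi/6, 1/2)} = 6

E = 36, F = 0, G = 1, so EG − F² = 36. Taking the positive square root: √(EG − F²) = 6. At (u, v) = (-pi/6, 1/2): 6.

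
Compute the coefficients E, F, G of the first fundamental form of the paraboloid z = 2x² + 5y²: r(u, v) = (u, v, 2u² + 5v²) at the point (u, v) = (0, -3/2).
E = 1;  F = 0;  G = 226

Partials: r_u = (1, 0, 4*u), r_v = (0, 1, 10*v). As functions of (u, v):
  E = r_u · r_u = 16*u^2 + 1,
  F = r_u · r_v = 40*u*v,
  G = r_v · r_v = 100*v^2 + 1.
Evaluating at (u, v) = (0, -3/2): E = 1, F = 0, G = 226.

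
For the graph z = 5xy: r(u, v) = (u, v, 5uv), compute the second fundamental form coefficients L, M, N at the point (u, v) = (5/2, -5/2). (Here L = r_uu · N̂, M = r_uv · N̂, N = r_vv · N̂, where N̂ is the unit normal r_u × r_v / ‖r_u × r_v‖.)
L = 0;  M = 5*sqrt(1254)/627;  N = 0

Compute the unit normal N̂(u, v) = (-5*v/sqrt(25*u^2 + 25*v^2 + 1), -5*u/sqrt(25*u^2 + 25*v^2 + 1), 1/sqrt(25*u^2 + 25*v^2 + 1)), and the second partials r_uu, r_uv, r_vv. Take dot products:
  L(u, v) = r_uu · N̂ = 0,
  M(u, v) = r_uv · N̂ = 5/sqrt(25*u^2 + 25*v^2 + 1),
  N(u, v) = r_vv · N̂ = 0.
Evaluating at (u, v) = (5/2, -5/2):
  L = 0, M = 5*sqrt(1254)/627, N = 0.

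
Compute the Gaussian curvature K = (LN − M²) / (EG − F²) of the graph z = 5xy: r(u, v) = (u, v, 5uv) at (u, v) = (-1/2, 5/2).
K = -100/106929

Coefficients of the first fundamental form: E = 25*v^2 + 1, F = 25*u*v, G = 25*u^2 + 1.
Coefficients of the second fundamental form: L = 0, M = 5/sqrt(25*u^2 + 25*v^2 + 1), N = 0.
Assemble K = (LN − M²)/(EG − F²) = -25/(625*u^4 + 1250*u^2*v^2 + 50*u^2 + 625*v^4 + 50*v^2 + 1). At (u, v) = (-1/2, 5/2): K = -100/106929.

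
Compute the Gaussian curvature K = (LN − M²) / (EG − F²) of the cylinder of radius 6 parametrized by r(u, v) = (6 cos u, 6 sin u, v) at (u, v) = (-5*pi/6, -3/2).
K = 0

Coefficients of the first fundamental form: E = 36, F = 0, G = 1.
Coefficients of the second fundamental form: L = -6, M = 0, N = 0.
Assemble K = (LN − M²)/(EG − F²) = 0. At (u, v) = (-5*pi/6, -3/2): K = 0.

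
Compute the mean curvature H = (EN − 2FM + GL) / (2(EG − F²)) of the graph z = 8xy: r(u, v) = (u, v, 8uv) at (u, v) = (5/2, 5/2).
H = -3200*sqrt(89)/213867

With E = 64*v^2 + 1, F = 64*u*v, G = 64*u^2 + 1, L = 0, M = 8/sqrt(64*u^2 + 64*v^2 + 1), N = 0, assemble
  H = (EN − 2FM + GL) / (2(EG − F²)) = -512*u*v/(64*u^2 + 64*v^2 + 1)^(3/2).
At (u, v) = (5/2, 5/2): H = -3200*sqrt(89)/213867.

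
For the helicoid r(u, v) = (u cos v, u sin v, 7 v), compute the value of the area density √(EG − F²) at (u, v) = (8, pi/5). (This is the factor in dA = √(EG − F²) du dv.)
√(EG − F²)|_{(8, pi/5)} = sqrt(113)

E = 1, F = 0, G = u^2 + 49, so EG − F² = u^2 + 49. Taking the positive square root: √(EG − F²) = sqrt(u^2 + 49). At (u, v) = (8, pi/5): sqrt(113).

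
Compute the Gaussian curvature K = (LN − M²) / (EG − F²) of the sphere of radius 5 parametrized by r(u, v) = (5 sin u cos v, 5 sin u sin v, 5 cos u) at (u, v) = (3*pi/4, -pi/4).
K = 1/25

Coefficients of the first fundamental form: E = 25, F = 0, G = 25*sin(u)^2.
Coefficients of the second fundamental form: L = -5*sin(u)/Abs(sin(u)), M = 0, N = -5*sin(u)^3/Abs(sin(u)).
Assemble K = (LN − M²)/(EG − F²) = 1/25. At (u, v) = (3*pi/4, -pi/4): K = 1/25.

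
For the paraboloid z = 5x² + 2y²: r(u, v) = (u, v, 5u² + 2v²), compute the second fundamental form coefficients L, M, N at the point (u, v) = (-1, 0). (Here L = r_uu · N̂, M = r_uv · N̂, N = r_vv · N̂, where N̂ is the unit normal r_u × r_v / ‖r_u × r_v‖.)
L = 10*sqrt(101)/101;  M = 0;  N = 4*sqrt(101)/101

Compute the unit normal N̂(u, v) = (-10*u/sqrt(100*u^2 + 16*v^2 + 1), -4*v/sqrt(100*u^2 + 16*v^2 + 1), 1/sqrt(100*u^2 + 16*v^2 + 1)), and the second partials r_uu, r_uv, r_vv. Take dot products:
  L(u, v) = r_uu · N̂ = 10/sqrt(100*u^2 + 16*v^2 + 1),
  M(u, v) = r_uv · N̂ = 0,
  N(u, v) = r_vv · N̂ = 4/sqrt(100*u^2 + 16*v^2 + 1).
Evaluating at (u, v) = (-1, 0):
  L = 10*sqrt(101)/101, M = 0, N = 4*sqrt(101)/101.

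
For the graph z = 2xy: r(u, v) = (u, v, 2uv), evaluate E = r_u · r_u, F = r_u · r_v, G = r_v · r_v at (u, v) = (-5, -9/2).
E = 82;  F = 90;  G = 101

Partials: r_u = (1, 0, 2*v), r_v = (0, 1, 2*u). As functions of (u, v):
  E = r_u · r_u = 4*v^2 + 1,
  F = r_u · r_v = 4*u*v,
  G = r_v · r_v = 4*u^2 + 1.
Evaluating at (u, v) = (-5, -9/2): E = 82, F = 90, G = 101.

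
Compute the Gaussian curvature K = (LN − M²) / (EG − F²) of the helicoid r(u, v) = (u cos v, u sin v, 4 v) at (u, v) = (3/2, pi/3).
K = -256/5329

Coefficients of the first fundamental form: E = 1, F = 0, G = u^2 + 16.
Coefficients of the second fundamental form: L = 0, M = -4/sqrt(u^2 + 16), N = 0.
Assemble K = (LN − M²)/(EG − F²) = -16/(u^2 + 16)^2. At (u, v) = (3/2, pi/3): K = -256/5329.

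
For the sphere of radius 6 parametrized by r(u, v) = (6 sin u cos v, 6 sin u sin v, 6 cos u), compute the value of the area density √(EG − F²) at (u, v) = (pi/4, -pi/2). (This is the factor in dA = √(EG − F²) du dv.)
√(EG − F²)|_{(pi/4, -pi/2)} = 18*sqrt(2)

E = 36, F = 0, G = 36*sin(u)^2, so EG − F² = 1296*sin(u)^2. Taking the positive square root: √(EG − F²) = 36*Abs(sin(u)). At (u, v) = (pi/4, -pi/2): 18*sqrt(2).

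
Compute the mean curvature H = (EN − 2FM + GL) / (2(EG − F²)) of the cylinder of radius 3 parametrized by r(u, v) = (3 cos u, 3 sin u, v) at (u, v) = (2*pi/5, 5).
H = -1/6

With E = 9, F = 0, G = 1, L = -3, M = 0, N = 0, assemble
  H = (EN − 2FM + GL) / (2(EG − F²)) = -1/6.
At (u, v) = (2*pi/5, 5): H = -1/6.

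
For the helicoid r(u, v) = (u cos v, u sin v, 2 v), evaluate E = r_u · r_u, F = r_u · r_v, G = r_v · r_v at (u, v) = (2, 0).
E = 1;  F = 0;  G = 8

Partials: r_u = (cos(v), sin(v), 0), r_v = (-u*sin(v), u*cos(v), 2). As functions of (u, v):
  E = r_u · r_u = 1,
  F = r_u · r_v = 0,
  G = r_v · r_v = u^2 + 4.
Evaluating at (u, v) = (2, 0): E = 1, F = 0, G = 8.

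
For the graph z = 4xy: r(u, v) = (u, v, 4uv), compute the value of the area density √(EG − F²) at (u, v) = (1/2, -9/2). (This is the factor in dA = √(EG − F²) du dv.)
√(EG − F²)|_{(1/2, -9/2)} = sqrt(329)

E = 16*v^2 + 1, F = 16*u*v, G = 16*u^2 + 1, so EG − F² = 16*u^2 + 16*v^2 + 1. Taking the positive square root: √(EG − F²) = sqrt(16*u^2 + 16*v^2 + 1). At (u, v) = (1/2, -9/2): sqrt(329).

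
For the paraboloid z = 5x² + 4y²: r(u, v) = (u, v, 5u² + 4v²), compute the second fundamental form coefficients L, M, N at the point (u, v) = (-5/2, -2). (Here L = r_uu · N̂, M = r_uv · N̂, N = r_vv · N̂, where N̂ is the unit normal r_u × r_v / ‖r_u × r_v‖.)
L = 5*sqrt(2)/21;  M = 0;  N = 4*sqrt(2)/21

Compute the unit normal N̂(u, v) = (-10*u/sqrt(100*u^2 + 64*v^2 + 1), -8*v/sqrt(100*u^2 + 64*v^2 + 1), 1/sqrt(100*u^2 + 64*v^2 + 1)), and the second partials r_uu, r_uv, r_vv. Take dot products:
  L(u, v) = r_uu · N̂ = 10/sqrt(100*u^2 + 64*v^2 + 1),
  M(u, v) = r_uv · N̂ = 0,
  N(u, v) = r_vv · N̂ = 8/sqrt(100*u^2 + 64*v^2 + 1).
Evaluating at (u, v) = (-5/2, -2):
  L = 5*sqrt(2)/21, M = 0, N = 4*sqrt(2)/21.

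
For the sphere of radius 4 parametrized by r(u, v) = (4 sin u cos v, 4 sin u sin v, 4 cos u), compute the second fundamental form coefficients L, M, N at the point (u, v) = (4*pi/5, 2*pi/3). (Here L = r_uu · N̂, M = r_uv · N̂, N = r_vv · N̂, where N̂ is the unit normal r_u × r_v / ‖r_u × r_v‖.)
L = -4;  M = 0;  N = -5/2 + sqrt(5)/2

Compute the unit normal N̂(u, v) = (sin(u)^2*cos(v)/Abs(sin(u)), sin(u)^2*sin(v)/Abs(sin(u)), sin(2*u)/(2*Abs(sin(u)))), and the second partials r_uu, r_uv, r_vv. Take dot products:
  L(u, v) = r_uu · N̂ = -4*sin(u)/Abs(sin(u)),
  M(u, v) = r_uv · N̂ = 0,
  N(u, v) = r_vv · N̂ = -4*sin(u)^3/Abs(sin(u)).
Evaluating at (u, v) = (4*pi/5, 2*pi/3):
  L = -4, M = 0, N = -5/2 + sqrt(5)/2.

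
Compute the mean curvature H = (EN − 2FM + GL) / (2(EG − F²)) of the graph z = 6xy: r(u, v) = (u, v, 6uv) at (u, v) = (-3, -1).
H = -648/6859

With E = 36*v^2 + 1, F = 36*u*v, G = 36*u^2 + 1, L = 0, M = 6/sqrt(36*u^2 + 36*v^2 + 1), N = 0, assemble
  H = (EN − 2FM + GL) / (2(EG − F²)) = -216*u*v/(36*u^2 + 36*v^2 + 1)^(3/2).
At (u, v) = (-3, -1): H = -648/6859.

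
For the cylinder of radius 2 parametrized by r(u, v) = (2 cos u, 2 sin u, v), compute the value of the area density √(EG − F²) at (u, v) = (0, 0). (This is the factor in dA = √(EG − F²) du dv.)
√(EG − F²)|_{(0, 0)} = 2

E = 4, F = 0, G = 1, so EG − F² = 4. Taking the positive square root: √(EG − F²) = 2. At (u, v) = (0, 0): 2.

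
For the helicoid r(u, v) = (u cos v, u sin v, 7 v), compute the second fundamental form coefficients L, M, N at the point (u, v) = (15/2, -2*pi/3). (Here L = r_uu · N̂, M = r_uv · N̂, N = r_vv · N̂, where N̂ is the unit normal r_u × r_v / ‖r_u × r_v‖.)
L = 0;  M = -14*sqrt(421)/421;  N = 0

Compute the unit normal N̂(u, v) = (7*sin(v)/sqrt(u^2 + 49), -7*cos(v)/sqrt(u^2 + 49), u/sqrt(u^2 + 49)), and the second partials r_uu, r_uv, r_vv. Take dot products:
  L(u, v) = r_uu · N̂ = 0,
  M(u, v) = r_uv · N̂ = -7/sqrt(u^2 + 49),
  N(u, v) = r_vv · N̂ = 0.
Evaluating at (u, v) = (15/2, -2*pi/3):
  L = 0, M = -14*sqrt(421)/421, N = 0.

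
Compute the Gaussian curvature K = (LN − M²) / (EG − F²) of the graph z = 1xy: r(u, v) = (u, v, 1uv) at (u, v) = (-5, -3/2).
K = -16/12769

Coefficients of the first fundamental form: E = v^2 + 1, F = u*v, G = u^2 + 1.
Coefficients of the second fundamental form: L = 0, M = 1/sqrt(u^2 + v^2 + 1), N = 0.
Assemble K = (LN − M²)/(EG − F²) = 1/((u^2*v^2 - (u^2 + 1)*(v^2 + 1))*(u^2 + v^2 + 1)). At (u, v) = (-5, -3/2): K = -16/12769.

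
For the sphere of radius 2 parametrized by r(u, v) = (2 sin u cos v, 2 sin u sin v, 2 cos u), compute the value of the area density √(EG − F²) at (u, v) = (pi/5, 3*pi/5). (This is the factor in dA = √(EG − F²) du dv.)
√(EG − F²)|_{(pi/5, 3*pi/5)} = sqrt(10 - 2*sqrt(5))

E = 4, F = 0, G = 4*sin(u)^2, so EG − F² = 16*sin(u)^2. Taking the positive square root: √(EG − F²) = 4*Abs(sin(u)). At (u, v) = (pi/5, 3*pi/5): sqrt(10 - 2*sqrt(5)).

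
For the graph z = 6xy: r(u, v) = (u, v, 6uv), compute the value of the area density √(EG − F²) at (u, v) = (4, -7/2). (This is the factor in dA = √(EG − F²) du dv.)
√(EG − F²)|_{(4, -7/2)} = sqrt(1018)

E = 36*v^2 + 1, F = 36*u*v, G = 36*u^2 + 1, so EG − F² = 36*u^2 + 36*v^2 + 1. Taking the positive square root: √(EG − F²) = sqrt(36*u^2 + 36*v^2 + 1). At (u, v) = (4, -7/2): sqrt(1018).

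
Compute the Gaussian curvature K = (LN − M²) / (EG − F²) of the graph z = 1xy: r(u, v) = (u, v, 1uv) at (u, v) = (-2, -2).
K = -1/81

Coefficients of the first fundamental form: E = v^2 + 1, F = u*v, G = u^2 + 1.
Coefficients of the second fundamental form: L = 0, M = 1/sqrt(u^2 + v^2 + 1), N = 0.
Assemble K = (LN − M²)/(EG − F²) = 1/((u^2*v^2 - (u^2 + 1)*(v^2 + 1))*(u^2 + v^2 + 1)). At (u, v) = (-2, -2): K = -1/81.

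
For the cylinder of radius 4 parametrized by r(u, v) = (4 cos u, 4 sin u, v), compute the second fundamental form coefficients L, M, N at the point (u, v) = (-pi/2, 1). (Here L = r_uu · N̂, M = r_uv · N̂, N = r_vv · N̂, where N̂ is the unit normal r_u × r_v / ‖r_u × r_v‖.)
L = -4;  M = 0;  N = 0

Compute the unit normal N̂(u, v) = (cos(u), sin(u), 0), and the second partials r_uu, r_uv, r_vv. Take dot products:
  L(u, v) = r_uu · N̂ = -4,
  M(u, v) = r_uv · N̂ = 0,
  N(u, v) = r_vv · N̂ = 0.
Evaluating at (u, v) = (-pi/2, 1):
  L = -4, M = 0, N = 0.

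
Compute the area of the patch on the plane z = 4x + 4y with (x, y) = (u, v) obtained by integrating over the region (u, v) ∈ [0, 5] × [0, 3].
Area = 15*sqrt(33)

Area = ∫∫ √(EG − F²) du dv with √(EG − F²) = sqrt(33). Integrating over [0, 5] × [0, 3] gives 15*sqrt(33).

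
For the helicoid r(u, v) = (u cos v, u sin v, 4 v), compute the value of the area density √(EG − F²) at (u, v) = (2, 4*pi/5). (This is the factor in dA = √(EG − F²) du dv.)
√(EG − F²)|_{(2, 4*pi/5)} = 2*sqrt(5)

E = 1, F = 0, G = u^2 + 16, so EG − F² = u^2 + 16. Taking the positive square root: √(EG − F²) = sqrt(u^2 + 16). At (u, v) = (2, 4*pi/5): 2*sqrt(5).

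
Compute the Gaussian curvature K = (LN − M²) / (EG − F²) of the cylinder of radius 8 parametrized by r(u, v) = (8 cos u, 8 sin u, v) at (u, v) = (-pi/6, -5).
K = 0

Coefficients of the first fundamental form: E = 64, F = 0, G = 1.
Coefficients of the second fundamental form: L = -8, M = 0, N = 0.
Assemble K = (LN − M²)/(EG − F²) = 0. At (u, v) = (-pi/6, -5): K = 0.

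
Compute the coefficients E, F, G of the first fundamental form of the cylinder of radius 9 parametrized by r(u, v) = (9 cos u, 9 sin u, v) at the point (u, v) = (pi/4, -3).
E = 81;  F = 0;  G = 1

Partials: r_u = (-9*sin(u), 9*cos(u), 0), r_v = (0, 0, 1). As functions of (u, v):
  E = r_u · r_u = 81,
  F = r_u · r_v = 0,
  G = r_v · r_v = 1.
Evaluating at (u, v) = (pi/4, -3): E = 81, F = 0, G = 1.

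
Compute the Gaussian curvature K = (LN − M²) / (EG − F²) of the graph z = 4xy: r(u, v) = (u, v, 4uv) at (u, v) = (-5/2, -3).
K = -16/60025

Coefficients of the first fundamental form: E = 16*v^2 + 1, F = 16*u*v, G = 16*u^2 + 1.
Coefficients of the second fundamental form: L = 0, M = 4/sqrt(16*u^2 + 16*v^2 + 1), N = 0.
Assemble K = (LN − M²)/(EG − F²) = -16/(256*u^4 + 512*u^2*v^2 + 32*u^2 + 256*v^4 + 32*v^2 + 1). At (u, v) = (-5/2, -3): K = -16/60025.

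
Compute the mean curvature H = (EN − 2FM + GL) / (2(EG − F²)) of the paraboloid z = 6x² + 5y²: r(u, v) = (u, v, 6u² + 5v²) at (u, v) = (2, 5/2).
H = 6641*sqrt(1202)/1444804

With E = 144*u^2 + 1, F = 120*u*v, G = 100*v^2 + 1, L = 12/sqrt(144*u^2 + 100*v^2 + 1), M = 0, N = 10/sqrt(144*u^2 + 100*v^2 + 1), assemble
  H = (EN − 2FM + GL) / (2(EG − F²)) = (720*u^2 + 600*v^2 + 11)/(144*u^2 + 100*v^2 + 1)^(3/2).
At (u, v) = (2, 5/2): H = 6641*sqrt(1202)/1444804.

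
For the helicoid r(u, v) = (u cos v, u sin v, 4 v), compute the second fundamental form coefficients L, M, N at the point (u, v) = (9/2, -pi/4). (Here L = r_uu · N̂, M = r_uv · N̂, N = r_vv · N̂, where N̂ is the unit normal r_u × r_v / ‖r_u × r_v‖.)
L = 0;  M = -8*sqrt(145)/145;  N = 0

Compute the unit normal N̂(u, v) = (4*sin(v)/sqrt(u^2 + 16), -4*cos(v)/sqrt(u^2 + 16), u/sqrt(u^2 + 16)), and the second partials r_uu, r_uv, r_vv. Take dot products:
  L(u, v) = r_uu · N̂ = 0,
  M(u, v) = r_uv · N̂ = -4/sqrt(u^2 + 16),
  N(u, v) = r_vv · N̂ = 0.
Evaluating at (u, v) = (9/2, -pi/4):
  L = 0, M = -8*sqrt(145)/145, N = 0.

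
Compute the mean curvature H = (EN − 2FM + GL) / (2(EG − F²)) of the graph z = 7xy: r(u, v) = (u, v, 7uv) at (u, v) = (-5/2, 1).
H = 1372*sqrt(57)/81225

With E = 49*v^2 + 1, F = 49*u*v, G = 49*u^2 + 1, L = 0, M = 7/sqrt(49*u^2 + 49*v^2 + 1), N = 0, assemble
  H = (EN − 2FM + GL) / (2(EG − F²)) = -343*u*v/(49*u^2 + 49*v^2 + 1)^(3/2).
At (u, v) = (-5/2, 1): H = 1372*sqrt(57)/81225.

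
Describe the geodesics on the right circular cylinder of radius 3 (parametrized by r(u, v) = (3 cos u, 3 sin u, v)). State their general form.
The cylinder is flat (K = 0) and locally isometric to the plane via the development (u, v) ↦ (3 u, v). Geodesics are the pre-images of straight lines: circles (v constant), vertical lines (u constant), and helices (v = c · u + d) for constants c, d.

A right cylinder has E = 3², F = 0, G = 1, so EG − F² = 3², and L = −3, M = N = 0, giving K = (LN − M²)/(EG − F²) = 0 everywhere. A flat surface is locally isometric to the Euclidean plane via the map (u, v) ↦ (3 u, v). Straight lines in the (x̃, ỹ) plane pull back to: (a) horizontal circles (v = const), (b) vertical generators (u = const), and (c) helices (3 u tan θ = v, i.e. v = c · u + d).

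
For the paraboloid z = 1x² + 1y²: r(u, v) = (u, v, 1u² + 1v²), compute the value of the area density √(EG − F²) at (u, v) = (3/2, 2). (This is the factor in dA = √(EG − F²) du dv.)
√(EG − F²)|_{(3/2, 2)} = sqrt(26)

E = 4*u^2 + 1, F = 4*u*v, G = 4*v^2 + 1, so EG − F² = 4*u^2 + 4*v^2 + 1. Taking the positive square root: √(EG − F²) = sqrt(4*u^2 + 4*v^2 + 1). At (u, v) = (3/2, 2): sqrt(26).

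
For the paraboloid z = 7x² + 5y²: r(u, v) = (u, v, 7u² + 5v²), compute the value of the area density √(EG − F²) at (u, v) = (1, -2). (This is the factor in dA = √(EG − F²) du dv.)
√(EG − F²)|_{(1, -2)} = sqrt(597)

E = 196*u^2 + 1, F = 140*u*v, G = 100*v^2 + 1, so EG − F² = 196*u^2 + 100*v^2 + 1. Taking the positive square root: √(EG − F²) = sqrt(196*u^2 + 100*v^2 + 1). At (u, v) = (1, -2): sqrt(597).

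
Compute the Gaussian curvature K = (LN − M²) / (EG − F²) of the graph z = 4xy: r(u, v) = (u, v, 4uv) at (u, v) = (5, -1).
K = -16/173889

Coefficients of the first fundamental form: E = 16*v^2 + 1, F = 16*u*v, G = 16*u^2 + 1.
Coefficients of the second fundamental form: L = 0, M = 4/sqrt(16*u^2 + 16*v^2 + 1), N = 0.
Assemble K = (LN − M²)/(EG − F²) = -16/(256*u^4 + 512*u^2*v^2 + 32*u^2 + 256*v^4 + 32*v^2 + 1). At (u, v) = (5, -1): K = -16/173889.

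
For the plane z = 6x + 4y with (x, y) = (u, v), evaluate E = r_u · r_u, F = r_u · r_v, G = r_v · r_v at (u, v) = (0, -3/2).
E = 37;  F = 24;  G = 17

Partials: r_u = (1, 0, 6), r_v = (0, 1, 4). As functions of (u, v):
  E = r_u · r_u = 37,
  F = r_u · r_v = 24,
  G = r_v · r_v = 17.
Evaluating at (u, v) = (0, -3/2): E = 37, F = 24, G = 17.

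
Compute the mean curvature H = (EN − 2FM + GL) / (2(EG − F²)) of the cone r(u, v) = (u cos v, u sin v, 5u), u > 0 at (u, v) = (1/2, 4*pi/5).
H = 5*sqrt(26)/26

With E = 26, F = 0, G = u^2, L = 0, M = 0, N = 5*sqrt(26)*u^2/(26*Abs(u)), assemble
  H = (EN − 2FM + GL) / (2(EG − F²)) = 5*sqrt(26)/(52*Abs(u)).
At (u, v) = (1/2, 4*pi/5): H = 5*sqrt(26)/26.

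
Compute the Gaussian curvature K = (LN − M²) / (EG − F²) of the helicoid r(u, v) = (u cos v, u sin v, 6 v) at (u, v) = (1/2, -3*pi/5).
K = -576/21025

Coefficients of the first fundamental form: E = 1, F = 0, G = u^2 + 36.
Coefficients of the second fundamental form: L = 0, M = -6/sqrt(u^2 + 36), N = 0.
Assemble K = (LN − M²)/(EG − F²) = -36/(u^2 + 36)^2. At (u, v) = (1/2, -3*pi/5): K = -576/21025.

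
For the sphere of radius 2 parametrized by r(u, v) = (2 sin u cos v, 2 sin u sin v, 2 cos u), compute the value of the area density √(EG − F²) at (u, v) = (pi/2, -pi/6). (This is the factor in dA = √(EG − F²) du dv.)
√(EG − F²)|_{(pi/2, -pi/6)} = 4

E = 4, F = 0, G = 4*sin(u)^2, so EG − F² = 16*sin(u)^2. Taking the positive square root: √(EG − F²) = 4*Abs(sin(u)). At (u, v) = (pi/2, -pi/6): 4.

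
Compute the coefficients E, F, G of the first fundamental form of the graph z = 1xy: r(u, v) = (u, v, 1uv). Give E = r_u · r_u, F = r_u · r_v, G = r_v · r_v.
E = v^2 + 1;  F = u*v;  G = u^2 + 1

Compute partials: r_u = (1, 0, v), r_v = (0, 1, u). Then
  E = r_u · r_u = v^2 + 1,
  F = r_u · r_v = u*v,
  G = r_v · r_v = u^2 + 1.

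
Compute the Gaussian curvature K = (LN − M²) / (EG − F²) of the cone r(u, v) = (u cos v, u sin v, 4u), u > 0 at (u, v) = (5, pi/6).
K = 0

Coefficients of the first fundamental form: E = 17, F = 0, G = u^2.
Coefficients of the second fundamental form: L = 0, M = 0, N = 4*sqrt(17)*u^2/(17*Abs(u)).
Assemble K = (LN − M²)/(EG − F²) = 0. At (u, v) = (5, pi/6): K = 0.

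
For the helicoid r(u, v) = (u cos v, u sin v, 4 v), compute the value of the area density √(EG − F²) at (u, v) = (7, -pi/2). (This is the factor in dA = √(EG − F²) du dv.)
√(EG − F²)|_{(7, -pi/2)} = sqrt(65)

E = 1, F = 0, G = u^2 + 16, so EG − F² = u^2 + 16. Taking the positive square root: √(EG − F²) = sqrt(u^2 + 16). At (u, v) = (7, -pi/2): sqrt(65).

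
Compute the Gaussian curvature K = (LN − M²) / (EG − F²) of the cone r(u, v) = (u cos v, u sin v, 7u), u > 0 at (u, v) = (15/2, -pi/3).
K = 0

Coefficients of the first fundamental form: E = 50, F = 0, G = u^2.
Coefficients of the second fundamental form: L = 0, M = 0, N = 7*sqrt(2)*u^2/(10*Abs(u)).
Assemble K = (LN − M²)/(EG − F²) = 0. At (u, v) = (15/2, -pi/3): K = 0.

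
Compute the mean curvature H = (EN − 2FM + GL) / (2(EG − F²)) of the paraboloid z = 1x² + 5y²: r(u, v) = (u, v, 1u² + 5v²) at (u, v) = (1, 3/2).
H = 251*sqrt(230)/52900

With E = 4*u^2 + 1, F = 20*u*v, G = 100*v^2 + 1, L = 2/sqrt(4*u^2 + 100*v^2 + 1), M = 0, N = 10/sqrt(4*u^2 + 100*v^2 + 1), assemble
  H = (EN − 2FM + GL) / (2(EG − F²)) = 2*(10*u^2 + 50*v^2 + 3)/(4*u^2 + 100*v^2 + 1)^(3/2).
At (u, v) = (1, 3/2): H = 251*sqrt(230)/52900.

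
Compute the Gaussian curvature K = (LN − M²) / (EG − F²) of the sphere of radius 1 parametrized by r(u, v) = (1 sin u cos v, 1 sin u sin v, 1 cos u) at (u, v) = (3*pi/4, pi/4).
K = 1

Coefficients of the first fundamental form: E = 1, F = 0, G = sin(u)^2.
Coefficients of the second fundamental form: L = -sin(u)/Abs(sin(u)), M = 0, N = -sin(u)^3/Abs(sin(u)).
Assemble K = (LN − M²)/(EG − F²) = 1. At (u, v) = (3*pi/4, pi/4): K = 1.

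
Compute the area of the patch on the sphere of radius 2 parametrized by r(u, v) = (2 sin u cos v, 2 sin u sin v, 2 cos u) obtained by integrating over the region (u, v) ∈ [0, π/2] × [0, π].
Area = 4*pi

Area = ∫∫ √(EG − F²) du dv with √(EG − F²) = 4*Abs(sin(u)). Integrating over [0, π/2] × [0, π] gives 4*pi.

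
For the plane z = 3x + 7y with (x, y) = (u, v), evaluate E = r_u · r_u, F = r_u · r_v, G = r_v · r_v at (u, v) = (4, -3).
E = 10;  F = 21;  G = 50

Partials: r_u = (1, 0, 3), r_v = (0, 1, 7). As functions of (u, v):
  E = r_u · r_u = 10,
  F = r_u · r_v = 21,
  G = r_v · r_v = 50.
Evaluating at (u, v) = (4, -3): E = 10, F = 21, G = 50.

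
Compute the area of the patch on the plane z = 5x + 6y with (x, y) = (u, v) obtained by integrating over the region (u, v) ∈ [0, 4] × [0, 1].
Area = 4*sqrt(62)

Area = ∫∫ √(EG − F²) du dv with √(EG − F²) = sqrt(62). Integrating over [0, 4] × [0, 1] gives 4*sqrt(62).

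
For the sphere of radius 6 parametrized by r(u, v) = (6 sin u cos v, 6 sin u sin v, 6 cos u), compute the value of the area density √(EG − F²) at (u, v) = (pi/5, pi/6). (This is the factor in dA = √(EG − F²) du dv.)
√(EG − F²)|_{(pi/5, pi/6)} = 9*sqrt(10 - 2*sqrt(5))

E = 36, F = 0, G = 36*sin(u)^2, so EG − F² = 1296*sin(u)^2. Taking the positive square root: √(EG − F²) = 36*Abs(sin(u)). At (u, v) = (pi/5, pi/6): 9*sqrt(10 - 2*sqrt(5)).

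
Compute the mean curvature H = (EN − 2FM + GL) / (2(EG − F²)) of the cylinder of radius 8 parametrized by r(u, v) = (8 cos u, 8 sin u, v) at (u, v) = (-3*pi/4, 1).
H = -1/16

With E = 64, F = 0, G = 1, L = -8, M = 0, N = 0, assemble
  H = (EN − 2FM + GL) / (2(EG − F²)) = -1/16.
At (u, v) = (-3*pi/4, 1): H = -1/16.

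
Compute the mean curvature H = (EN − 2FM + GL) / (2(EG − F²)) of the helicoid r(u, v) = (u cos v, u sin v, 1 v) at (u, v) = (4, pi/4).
H = 0

With E = 1, F = 0, G = u^2 + 1, L = 0, M = -1/sqrt(u^2 + 1), N = 0, assemble
  H = (EN − 2FM + GL) / (2(EG − F²)) = 0.
At (u, v) = (4, pi/4): H = 0.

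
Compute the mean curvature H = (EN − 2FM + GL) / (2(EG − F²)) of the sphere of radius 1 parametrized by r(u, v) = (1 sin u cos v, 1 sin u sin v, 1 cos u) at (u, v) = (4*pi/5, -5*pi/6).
H = -1

With E = 1, F = 0, G = sin(u)^2, L = -sin(u)/Abs(sin(u)), M = 0, N = -sin(u)^3/Abs(sin(u)), assemble
  H = (EN − 2FM + GL) / (2(EG − F²)) = -sin(u)/Abs(sin(u)).
At (u, v) = (4*pi/5, -5*pi/6): H = -1.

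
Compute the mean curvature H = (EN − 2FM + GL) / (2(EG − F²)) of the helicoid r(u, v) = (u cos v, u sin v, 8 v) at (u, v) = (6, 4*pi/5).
H = 0

With E = 1, F = 0, G = u^2 + 64, L = 0, M = -8/sqrt(u^2 + 64), N = 0, assemble
  H = (EN − 2FM + GL) / (2(EG − F²)) = 0.
At (u, v) = (6, 4*pi/5): H = 0.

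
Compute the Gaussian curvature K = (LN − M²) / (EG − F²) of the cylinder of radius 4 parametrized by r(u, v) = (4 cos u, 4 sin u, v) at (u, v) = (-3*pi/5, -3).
K = 0

Coefficients of the first fundamental form: E = 16, F = 0, G = 1.
Coefficients of the second fundamental form: L = -4, M = 0, N = 0.
Assemble K = (LN − M²)/(EG − F²) = 0. At (u, v) = (-3*pi/5, -3): K = 0.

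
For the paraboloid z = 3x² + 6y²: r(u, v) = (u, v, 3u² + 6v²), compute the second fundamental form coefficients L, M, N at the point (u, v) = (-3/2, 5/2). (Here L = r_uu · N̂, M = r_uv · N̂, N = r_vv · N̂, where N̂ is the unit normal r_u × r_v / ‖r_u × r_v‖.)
L = 3*sqrt(982)/491;  M = 0;  N = 6*sqrt(982)/491

Compute the unit normal N̂(u, v) = (-6*u/sqrt(36*u^2 + 144*v^2 + 1), -12*v/sqrt(36*u^2 + 144*v^2 + 1), 1/sqrt(36*u^2 + 144*v^2 + 1)), and the second partials r_uu, r_uv, r_vv. Take dot products:
  L(u, v) = r_uu · N̂ = 6/sqrt(36*u^2 + 144*v^2 + 1),
  M(u, v) = r_uv · N̂ = 0,
  N(u, v) = r_vv · N̂ = 12/sqrt(36*u^2 + 144*v^2 + 1).
Evaluating at (u, v) = (-3/2, 5/2):
  L = 3*sqrt(982)/491, M = 0, N = 6*sqrt(982)/491.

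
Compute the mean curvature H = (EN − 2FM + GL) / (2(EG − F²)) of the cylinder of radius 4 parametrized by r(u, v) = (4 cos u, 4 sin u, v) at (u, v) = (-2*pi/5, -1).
H = -1/8

With E = 16, F = 0, G = 1, L = -4, M = 0, N = 0, assemble
  H = (EN − 2FM + GL) / (2(EG − F²)) = -1/8.
At (u, v) = (-2*pi/5, -1): H = -1/8.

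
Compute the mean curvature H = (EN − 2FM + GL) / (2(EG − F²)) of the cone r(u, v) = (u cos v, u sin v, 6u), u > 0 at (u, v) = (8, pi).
H = 3*sqrt(37)/296

With E = 37, F = 0, G = u^2, L = 0, M = 0, N = 6*sqrt(37)*u^2/(37*Abs(u)), assemble
  H = (EN − 2FM + GL) / (2(EG − F²)) = 3*sqrt(37)/(37*Abs(u)).
At (u, v) = (8, pi): H = 3*sqrt(37)/296.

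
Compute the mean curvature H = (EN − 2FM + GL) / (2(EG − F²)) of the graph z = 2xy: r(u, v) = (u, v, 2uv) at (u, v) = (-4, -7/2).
H = -28*sqrt(114)/3249

With E = 4*v^2 + 1, F = 4*u*v, G = 4*u^2 + 1, L = 0, M = 2/sqrt(4*u^2 + 4*v^2 + 1), N = 0, assemble
  H = (EN − 2FM + GL) / (2(EG − F²)) = -8*u*v/(4*u^2 + 4*v^2 + 1)^(3/2).
At (u, v) = (-4, -7/2): H = -28*sqrt(114)/3249.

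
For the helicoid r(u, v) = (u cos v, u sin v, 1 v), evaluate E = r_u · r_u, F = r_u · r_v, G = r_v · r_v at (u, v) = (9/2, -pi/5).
E = 1;  F = 0;  G = 85/4

Partials: r_u = (cos(v), sin(v), 0), r_v = (-u*sin(v), u*cos(v), 1). As functions of (u, v):
  E = r_u · r_u = 1,
  F = r_u · r_v = 0,
  G = r_v · r_v = u^2 + 1.
Evaluating at (u, v) = (9/2, -pi/5): E = 1, F = 0, G = 85/4.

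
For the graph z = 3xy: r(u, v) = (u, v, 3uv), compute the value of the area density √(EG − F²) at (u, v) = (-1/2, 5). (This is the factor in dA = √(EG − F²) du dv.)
√(EG − F²)|_{(-1/2, 5)} = sqrt(913)/2

E = 9*v^2 + 1, F = 9*u*v, G = 9*u^2 + 1, so EG − F² = 9*u^2 + 9*v^2 + 1. Taking the positive square root: √(EG − F²) = sqrt(9*u^2 + 9*v^2 + 1). At (u, v) = (-1/2, 5): sqrt(913)/2.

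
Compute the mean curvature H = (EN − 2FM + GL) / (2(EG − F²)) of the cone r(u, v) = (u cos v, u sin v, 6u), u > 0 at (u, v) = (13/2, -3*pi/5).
H = 6*sqrt(37)/481

With E = 37, F = 0, G = u^2, L = 0, M = 0, N = 6*sqrt(37)*u^2/(37*Abs(u)), assemble
  H = (EN − 2FM + GL) / (2(EG − F²)) = 3*sqrt(37)/(37*Abs(u)).
At (u, v) = (13/2, -3*pi/5): H = 6*sqrt(37)/481.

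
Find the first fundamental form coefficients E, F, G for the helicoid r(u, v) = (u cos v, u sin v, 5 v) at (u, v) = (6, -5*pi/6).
E = 1;  F = 0;  G = 61

Partials: r_u = (cos(v), sin(v), 0), r_v = (-u*sin(v), u*cos(v), 5). As functions of (u, v):
  E = r_u · r_u = 1,
  F = r_u · r_v = 0,
  G = r_v · r_v = u^2 + 25.
Evaluating at (u, v) = (6, -5*pi/6): E = 1, F = 0, G = 61.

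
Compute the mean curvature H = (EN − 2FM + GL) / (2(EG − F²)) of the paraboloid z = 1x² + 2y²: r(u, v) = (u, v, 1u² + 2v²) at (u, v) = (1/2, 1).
H = 7*sqrt(2)/36

With E = 4*u^2 + 1, F = 8*u*v, G = 16*v^2 + 1, L = 2/sqrt(4*u^2 + 16*v^2 + 1), M = 0, N = 4/sqrt(4*u^2 + 16*v^2 + 1), assemble
  H = (EN − 2FM + GL) / (2(EG − F²)) = (8*u^2 + 16*v^2 + 3)/(4*u^2 + 16*v^2 + 1)^(3/2).
At (u, v) = (1/2, 1): H = 7*sqrt(2)/36.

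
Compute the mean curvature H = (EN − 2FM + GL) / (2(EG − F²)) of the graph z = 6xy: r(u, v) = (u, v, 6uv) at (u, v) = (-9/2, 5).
H = 243*sqrt(1630)/132845

With E = 36*v^2 + 1, F = 36*u*v, G = 36*u^2 + 1, L = 0, M = 6/sqrt(36*u^2 + 36*v^2 + 1), N = 0, assemble
  H = (EN − 2FM + GL) / (2(EG − F²)) = -216*u*v/(36*u^2 + 36*v^2 + 1)^(3/2).
At (u, v) = (-9/2, 5): H = 243*sqrt(1630)/132845.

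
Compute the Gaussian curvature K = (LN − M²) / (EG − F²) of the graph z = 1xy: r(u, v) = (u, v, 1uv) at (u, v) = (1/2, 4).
K = -16/4761

Coefficients of the first fundamental form: E = v^2 + 1, F = u*v, G = u^2 + 1.
Coefficients of the second fundamental form: L = 0, M = 1/sqrt(u^2 + v^2 + 1), N = 0.
Assemble K = (LN − M²)/(EG − F²) = 1/((u^2*v^2 - (u^2 + 1)*(v^2 + 1))*(u^2 + v^2 + 1)). At (u, v) = (1/2, 4): K = -16/4761.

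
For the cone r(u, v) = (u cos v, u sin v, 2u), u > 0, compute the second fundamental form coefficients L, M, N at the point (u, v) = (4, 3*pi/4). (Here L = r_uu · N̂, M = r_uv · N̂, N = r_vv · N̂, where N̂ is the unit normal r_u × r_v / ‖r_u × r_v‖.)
L = 0;  M = 0;  N = 8*sqrt(5)/5

Compute the unit normal N̂(u, v) = (-2*sqrt(5)*u*cos(v)/(5*Abs(u)), -2*sqrt(5)*u*sin(v)/(5*Abs(u)), sqrt(5)*u/(5*Abs(u))), and the second partials r_uu, r_uv, r_vv. Take dot products:
  L(u, v) = r_uu · N̂ = 0,
  M(u, v) = r_uv · N̂ = 0,
  N(u, v) = r_vv · N̂ = 2*sqrt(5)*u^2/(5*Abs(u)).
Evaluating at (u, v) = (4, 3*pi/4):
  L = 0, M = 0, N = 8*sqrt(5)/5.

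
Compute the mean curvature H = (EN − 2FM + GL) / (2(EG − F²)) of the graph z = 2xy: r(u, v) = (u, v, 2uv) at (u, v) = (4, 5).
H = -32*sqrt(165)/5445

With E = 4*v^2 + 1, F = 4*u*v, G = 4*u^2 + 1, L = 0, M = 2/sqrt(4*u^2 + 4*v^2 + 1), N = 0, assemble
  H = (EN − 2FM + GL) / (2(EG − F²)) = -8*u*v/(4*u^2 + 4*v^2 + 1)^(3/2).
At (u, v) = (4, 5): H = -32*sqrt(165)/5445.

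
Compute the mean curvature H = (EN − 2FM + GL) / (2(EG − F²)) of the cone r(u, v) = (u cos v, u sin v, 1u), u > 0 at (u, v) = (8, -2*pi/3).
H = sqrt(2)/32

With E = 2, F = 0, G = u^2, L = 0, M = 0, N = sqrt(2)*u^2/(2*Abs(u)), assemble
  H = (EN − 2FM + GL) / (2(EG − F²)) = sqrt(2)/(4*Abs(u)).
At (u, v) = (8, -2*pi/3): H = sqrt(2)/32.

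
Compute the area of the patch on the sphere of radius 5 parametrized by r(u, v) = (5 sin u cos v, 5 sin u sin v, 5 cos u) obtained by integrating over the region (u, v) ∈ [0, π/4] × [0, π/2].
Area = 25*pi*(2 - sqrt(2))/4

Area = ∫∫ √(EG − F²) du dv with √(EG − F²) = 25*Abs(sin(u)). Integrating over [0, π/4] × [0, π/2] gives 25*pi*(2 - sqrt(2))/4.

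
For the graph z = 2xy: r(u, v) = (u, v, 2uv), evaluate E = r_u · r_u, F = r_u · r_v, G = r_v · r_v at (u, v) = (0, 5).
E = 101;  F = 0;  G = 1

Partials: r_u = (1, 0, 2*v), r_v = (0, 1, 2*u). As functions of (u, v):
  E = r_u · r_u = 4*v^2 + 1,
  F = r_u · r_v = 4*u*v,
  G = r_v · r_v = 4*u^2 + 1.
Evaluating at (u, v) = (0, 5): E = 101, F = 0, G = 1.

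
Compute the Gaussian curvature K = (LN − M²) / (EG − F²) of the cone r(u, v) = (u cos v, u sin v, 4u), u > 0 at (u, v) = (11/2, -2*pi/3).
K = 0

Coefficients of the first fundamental form: E = 17, F = 0, G = u^2.
Coefficients of the second fundamental form: L = 0, M = 0, N = 4*sqrt(17)*u^2/(17*Abs(u)).
Assemble K = (LN − M²)/(EG − F²) = 0. At (u, v) = (11/2, -2*pi/3): K = 0.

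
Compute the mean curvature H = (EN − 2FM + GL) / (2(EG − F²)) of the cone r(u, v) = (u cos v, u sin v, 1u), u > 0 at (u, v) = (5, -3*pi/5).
H = sqrt(2)/20

With E = 2, F = 0, G = u^2, L = 0, M = 0, N = sqrt(2)*u^2/(2*Abs(u)), assemble
  H = (EN − 2FM + GL) / (2(EG − F²)) = sqrt(2)/(4*Abs(u)).
At (u, v) = (5, -3*pi/5): H = sqrt(2)/20.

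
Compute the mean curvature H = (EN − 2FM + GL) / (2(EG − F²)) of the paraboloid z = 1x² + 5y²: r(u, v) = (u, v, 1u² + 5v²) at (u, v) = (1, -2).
H = 142*sqrt(5)/6075

With E = 4*u^2 + 1, F = 20*u*v, G = 100*v^2 + 1, L = 2/sqrt(4*u^2 + 100*v^2 + 1), M = 0, N = 10/sqrt(4*u^2 + 100*v^2 + 1), assemble
  H = (EN − 2FM + GL) / (2(EG − F²)) = 2*(10*u^2 + 50*v^2 + 3)/(4*u^2 + 100*v^2 + 1)^(3/2).
At (u, v) = (1, -2): H = 142*sqrt(5)/6075.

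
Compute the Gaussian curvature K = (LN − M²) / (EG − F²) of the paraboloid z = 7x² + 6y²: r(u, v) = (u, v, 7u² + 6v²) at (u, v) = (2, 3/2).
K = 168/1229881

Coefficients of the first fundamental form: E = 196*u^2 + 1, F = 168*u*v, G = 144*v^2 + 1.
Coefficients of the second fundamental form: L = 14/sqrt(196*u^2 + 144*v^2 + 1), M = 0, N = 12/sqrt(196*u^2 + 144*v^2 + 1).
Assemble K = (LN − M²)/(EG − F²) = 168/(38416*u^4 + 56448*u^2*v^2 + 392*u^2 + 20736*v^4 + 288*v^2 + 1). At (u, v) = (2, 3/2): K = 168/1229881.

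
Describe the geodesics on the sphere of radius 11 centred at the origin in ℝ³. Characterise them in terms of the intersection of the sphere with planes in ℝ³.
Geodesics on the sphere of radius 11 are great circles — circles of radius 11 obtained as the intersection of the sphere with planes through the origin (the centre of the sphere).

A curve α(t) of nonzero constant speed on the sphere of radius 11 is a geodesic iff its acceleration α̈ is everywhere normal to the surface, i.e. parallel to the radial vector α(t). Then d/dt(α × α̇) = α̇ × α̇ + α × α̈ = 0, so α × α̇ is a constant vector n ≠ 0 and α(t) · n = 0 for all t: α lies in the plane through the origin with normal n. The intersection of that plane with the sphere is a circle of radius 11 (a great circle). Conversely, a great circle traversed at constant speed has centripetal acceleration pointing at the origin, hence normal to the sphere, so every great circle is a geodesic.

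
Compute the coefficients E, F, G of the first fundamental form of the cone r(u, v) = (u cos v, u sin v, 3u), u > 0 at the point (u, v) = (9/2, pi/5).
E = 10;  F = 0;  G = 81/4

Partials: r_u = (cos(v), sin(v), 3), r_v = (-u*sin(v), u*cos(v), 0). As functions of (u, v):
  E = r_u · r_u = 10,
  F = r_u · r_v = 0,
  G = r_v · r_v = u^2.
Evaluating at (u, v) = (9/2, pi/5): E = 10, F = 0, G = 81/4.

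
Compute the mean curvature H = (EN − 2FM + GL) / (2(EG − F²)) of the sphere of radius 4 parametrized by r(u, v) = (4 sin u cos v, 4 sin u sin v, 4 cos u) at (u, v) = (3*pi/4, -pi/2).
H = -1/4

With E = 16, F = 0, G = 16*sin(u)^2, L = -4*sin(u)/Abs(sin(u)), M = 0, N = -4*sin(u)^3/Abs(sin(u)), assemble
  H = (EN − 2FM + GL) / (2(EG − F²)) = -sin(u)/(4*Abs(sin(u))).
At (u, v) = (3*pi/4, -pi/2): H = -1/4.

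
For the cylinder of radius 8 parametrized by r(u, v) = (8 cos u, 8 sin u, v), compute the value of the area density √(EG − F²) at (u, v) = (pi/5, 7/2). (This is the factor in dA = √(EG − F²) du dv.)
√(EG − F²)|_{(pi/5, 7/2)} = 8

E = 64, F = 0, G = 1, so EG − F² = 64. Taking the positive square root: √(EG − F²) = 8. At (u, v) = (pi/5, 7/2): 8.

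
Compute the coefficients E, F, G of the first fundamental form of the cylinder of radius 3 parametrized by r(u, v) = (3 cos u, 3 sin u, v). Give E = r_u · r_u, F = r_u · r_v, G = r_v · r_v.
E = 9;  F = 0;  G = 1

Compute partials: r_u = (-3*sin(u), 3*cos(u), 0), r_v = (0, 0, 1). Then
  E = r_u · r_u = 9,
  F = r_u · r_v = 0,
  G = r_v · r_v = 1.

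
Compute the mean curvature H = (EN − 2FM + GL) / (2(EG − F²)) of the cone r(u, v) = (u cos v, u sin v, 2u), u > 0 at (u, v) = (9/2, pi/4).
H = 2*sqrt(5)/45

With E = 5, F = 0, G = u^2, L = 0, M = 0, N = 2*sqrt(5)*u^2/(5*Abs(u)), assemble
  H = (EN − 2FM + GL) / (2(EG − F²)) = sqrt(5)/(5*Abs(u)).
At (u, v) = (9/2, pi/4): H = 2*sqrt(5)/45.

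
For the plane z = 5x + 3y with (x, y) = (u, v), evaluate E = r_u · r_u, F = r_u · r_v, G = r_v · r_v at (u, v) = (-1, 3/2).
E = 26;  F = 15;  G = 10

Partials: r_u = (1, 0, 5), r_v = (0, 1, 3). As functions of (u, v):
  E = r_u · r_u = 26,
  F = r_u · r_v = 15,
  G = r_v · r_v = 10.
Evaluating at (u, v) = (-1, 3/2): E = 26, F = 15, G = 10.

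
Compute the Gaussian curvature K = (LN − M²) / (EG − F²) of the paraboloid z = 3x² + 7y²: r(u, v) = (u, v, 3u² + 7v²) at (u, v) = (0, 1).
K = 84/38809

Coefficients of the first fundamental form: E = 36*u^2 + 1, F = 84*u*v, G = 196*v^2 + 1.
Coefficients of the second fundamental form: L = 6/sqrt(36*u^2 + 196*v^2 + 1), M = 0, N = 14/sqrt(36*u^2 + 196*v^2 + 1).
Assemble K = (LN − M²)/(EG − F²) = 84/(1296*u^4 + 14112*u^2*v^2 + 72*u^2 + 38416*v^4 + 392*v^2 + 1). At (u, v) = (0, 1): K = 84/38809.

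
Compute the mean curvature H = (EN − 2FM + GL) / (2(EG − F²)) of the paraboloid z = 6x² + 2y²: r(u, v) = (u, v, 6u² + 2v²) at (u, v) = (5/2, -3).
H = 2672*sqrt(1045)/1092025

With E = 144*u^2 + 1, F = 48*u*v, G = 16*v^2 + 1, L = 12/sqrt(144*u^2 + 16*v^2 + 1), M = 0, N = 4/sqrt(144*u^2 + 16*v^2 + 1), assemble
  H = (EN − 2FM + GL) / (2(EG − F²)) = 8*(36*u^2 + 12*v^2 + 1)/(144*u^2 + 16*v^2 + 1)^(3/2).
At (u, v) = (5/2, -3): H = 2672*sqrt(1045)/1092025.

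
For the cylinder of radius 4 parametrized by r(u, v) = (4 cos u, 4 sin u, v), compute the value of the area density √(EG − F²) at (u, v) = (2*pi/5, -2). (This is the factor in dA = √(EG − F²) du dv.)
√(EG − F²)|_{(2*pi/5, -2)} = 4

E = 16, F = 0, G = 1, so EG − F² = 16. Taking the positive square root: √(EG − F²) = 4. At (u, v) = (2*pi/5, -2): 4.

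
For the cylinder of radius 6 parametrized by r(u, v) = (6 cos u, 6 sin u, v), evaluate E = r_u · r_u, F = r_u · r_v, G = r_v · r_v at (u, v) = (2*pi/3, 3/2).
E = 36;  F = 0;  G = 1

Partials: r_u = (-6*sin(u), 6*cos(u), 0), r_v = (0, 0, 1). As functions of (u, v):
  E = r_u · r_u = 36,
  F = r_u · r_v = 0,
  G = r_v · r_v = 1.
Evaluating at (u, v) = (2*pi/3, 3/2): E = 36, F = 0, G = 1.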